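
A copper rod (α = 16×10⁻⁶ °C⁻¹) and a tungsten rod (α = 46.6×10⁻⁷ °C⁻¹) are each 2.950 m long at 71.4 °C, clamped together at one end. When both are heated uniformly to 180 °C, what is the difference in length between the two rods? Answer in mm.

ΔT = 108.6 K
copper: ΔL = 16×10⁻⁶ × 2.950 m × 108.6 = 5.1259×10⁻³ m = 5.1259 mm
tungsten: ΔL = 46.6×10⁻⁷ × 2.950 m × 108.6 = 1.4929×10⁻³ m = 1.4929 mm
difference = 5.1259 − 1.4929 = 3.6330 mm

3.63 mm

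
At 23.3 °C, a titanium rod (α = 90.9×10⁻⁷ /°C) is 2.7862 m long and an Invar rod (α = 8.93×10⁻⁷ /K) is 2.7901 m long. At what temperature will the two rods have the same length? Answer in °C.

L₁(1 + α₁ΔT) = L₂(1 + α₂ΔT) ⇒ ΔT = (L₂ − L₁)/(α₁L₁ − α₂L₂)
L₂ − L₁ = 2.7901 − 2.7862 = 3.90×10⁻³ m
α₁L₁ − α₂L₂ = 90.9×10⁻⁷×2.7862 − 8.93×10⁻⁷×2.7901 = 2.28349987×10⁻⁵ m/K
ΔT = 3.90×10⁻³ / 2.28349987×10⁻⁵ = 170.790 K
T = 23.3 + 170.790 = 194.090 °C

T = 194.1 °C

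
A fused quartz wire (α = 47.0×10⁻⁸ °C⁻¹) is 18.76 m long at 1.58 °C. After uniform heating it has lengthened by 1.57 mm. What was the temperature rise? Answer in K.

ΔL = αL₀ΔT ⇒ ΔT = ΔL / (αL₀)
ΔT = 1.57×10⁻³ m / (47.0×10⁻⁸ × 18.76 m) = 178.06 K

ΔT = 178 K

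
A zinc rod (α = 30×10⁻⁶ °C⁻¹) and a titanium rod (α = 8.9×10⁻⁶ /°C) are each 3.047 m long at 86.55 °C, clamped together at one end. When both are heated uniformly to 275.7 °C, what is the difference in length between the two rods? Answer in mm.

12.2 mm

ΔT = 189.15 K
zinc: ΔL = 30×10⁻⁶ × 3.047 m × 189.15 = 1.7290×10⁻² m = 17.290 mm
titanium: ΔL = 8.9×10⁻⁶ × 3.047 m × 189.15 = 5.1294×10⁻³ m = 5.1294 mm
difference = 17.290 − 5.1294 = 12.1606 mm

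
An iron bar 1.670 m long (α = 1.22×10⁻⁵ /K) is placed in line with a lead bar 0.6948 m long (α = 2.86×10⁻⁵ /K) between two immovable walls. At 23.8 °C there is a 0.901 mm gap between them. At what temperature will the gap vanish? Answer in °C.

T = 46.2 °C

α₁L₁ = 2.0374×10⁻⁵ m/K, α₂L₂ = 1.987128×10⁻⁵ m/K → total 4.024528×10⁻⁵ m/K
ΔT = g/(α₁L₁+α₂L₂) = 9.01×10⁻⁴ / 4.024528×10⁻⁵ = 22.388 K
T = 23.8 + 22.388 = 46.188 °C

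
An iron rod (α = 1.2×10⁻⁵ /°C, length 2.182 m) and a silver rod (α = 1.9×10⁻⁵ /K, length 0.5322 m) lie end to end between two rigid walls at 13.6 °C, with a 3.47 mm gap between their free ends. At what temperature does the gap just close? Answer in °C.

α₁L₁ = 2.6184×10⁻⁵ m/K, α₂L₂ = 1.01118×10⁻⁵ m/K → total 3.62958×10⁻⁵ m/K
ΔT = g/(α₁L₁+α₂L₂) = 3.47×10⁻³ / 3.62958×10⁻⁵ = 95.60 K
T = 13.6 + 95.60 = 109.20 °C

T = 109 °C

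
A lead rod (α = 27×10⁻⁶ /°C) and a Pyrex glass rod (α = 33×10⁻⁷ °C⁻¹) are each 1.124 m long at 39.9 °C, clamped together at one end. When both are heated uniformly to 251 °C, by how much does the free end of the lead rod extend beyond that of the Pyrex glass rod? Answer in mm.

5.62 mm

ΔT = 211.1 K
lead: ΔL = 27×10⁻⁶ × 1.124 m × 211.1 = 6.4065×10⁻³ m = 6.4065 mm
Pyrex glass: ΔL = 33×10⁻⁷ × 1.124 m × 211.1 = 7.8301×10⁻⁴ m = 0.78301 mm
difference = 6.4065 − 0.78301 = 5.62349 mm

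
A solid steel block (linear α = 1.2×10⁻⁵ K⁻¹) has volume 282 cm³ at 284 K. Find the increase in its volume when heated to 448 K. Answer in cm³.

Isotropic solid: β ≈ 3α = 3.6×10⁻⁵ /K; ΔT = 164 K
ΔV = 3αV₀ΔT = 3(1.2×10⁻⁵)(282)(164) = 1.66 cm³

ΔV = 1.66 cm³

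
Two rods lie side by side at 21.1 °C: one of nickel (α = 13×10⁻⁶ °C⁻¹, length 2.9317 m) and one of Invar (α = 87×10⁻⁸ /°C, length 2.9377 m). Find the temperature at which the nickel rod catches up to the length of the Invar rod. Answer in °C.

T = 189.8 °C

Equal length when α₁L₁ΔT − α₂L₂ΔT = L₂ − L₁ = 6.00×10⁻³ m
α₁L₁ = 3.81121×10⁻⁵, α₂L₂ = 2.555799×10⁻⁶ → Δ(αL) = 3.5556301×10⁻⁵ m/K
ΔT = 6.00×10⁻³ / 3.5556301×10⁻⁵ = 168.746 K, so T = 21.1 + 168.746 = 189.846 °C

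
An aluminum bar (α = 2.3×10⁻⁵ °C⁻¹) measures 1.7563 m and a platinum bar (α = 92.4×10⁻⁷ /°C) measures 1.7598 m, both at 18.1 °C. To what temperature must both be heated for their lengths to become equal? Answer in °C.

Equal length when α₁L₁ΔT − α₂L₂ΔT = L₂ − L₁ = 3.50×10⁻³ m
α₁L₁ = 4.03949×10⁻⁵, α₂L₂ = 1.6260552×10⁻⁵ → Δ(αL) = 2.4134348×10⁻⁵ m/K
ΔT = 3.50×10⁻³ / 2.4134348×10⁻⁵ = 145.022 K, so T = 18.1 + 145.022 = 163.122 °C

T = 163.1 °C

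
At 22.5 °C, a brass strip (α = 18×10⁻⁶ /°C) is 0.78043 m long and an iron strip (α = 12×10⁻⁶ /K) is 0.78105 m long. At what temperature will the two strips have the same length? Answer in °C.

Equal length when α₁L₁ΔT − α₂L₂ΔT = L₂ − L₁ = 6.20×10⁻⁴ m
α₁L₁ = 1.404774×10⁻⁵, α₂L₂ = 9.3726×10⁻⁶ → Δ(αL) = 4.67514×10⁻⁶ m/K
ΔT = 6.20×10⁻⁴ / 4.67514×10⁻⁶ = 132.616 K, so T = 22.5 + 132.616 = 155.116 °C

T = 155.1 °C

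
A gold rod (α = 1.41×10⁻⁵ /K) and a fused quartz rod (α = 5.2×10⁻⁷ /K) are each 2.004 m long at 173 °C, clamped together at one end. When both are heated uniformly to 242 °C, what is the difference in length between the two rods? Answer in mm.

1.88 mm

ΔT = 69 K
gold: ΔL = 1.41×10⁻⁵ × 2.004 m × 69 = 1.9497×10⁻³ m = 1.9497 mm
fused quartz: ΔL = 5.2×10⁻⁷ × 2.004 m × 69 = 7.1904×10⁻⁵ m = 0.071904 mm
difference = 1.9497 − 0.071904 = 1.877796 mm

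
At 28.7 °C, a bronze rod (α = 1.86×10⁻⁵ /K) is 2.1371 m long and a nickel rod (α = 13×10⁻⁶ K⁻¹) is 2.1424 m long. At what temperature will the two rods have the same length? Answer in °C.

L₁(1 + α₁ΔT) = L₂(1 + α₂ΔT) ⇒ ΔT = (L₂ − L₁)/(α₁L₁ − α₂L₂)
L₂ − L₁ = 2.1424 − 2.1371 = 5.30×10⁻³ m
α₁L₁ − α₂L₂ = 1.86×10⁻⁵×2.1371 − 13×10⁻⁶×2.1424 = 1.189886×10⁻⁵ m/K
ΔT = 5.30×10⁻³ / 1.189886×10⁻⁵ = 445.421 K
T = 28.7 + 445.421 = 474.121 °C

T = 474.1 °C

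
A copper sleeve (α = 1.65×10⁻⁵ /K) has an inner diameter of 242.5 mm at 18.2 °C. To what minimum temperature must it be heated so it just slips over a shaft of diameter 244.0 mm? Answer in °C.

T = 393 °C

Required Δd = 244.0 − 242.5 = 1.5 mm
Δd = αd₀ΔT ⇒ ΔT = Δd/(αd₀) = 1.5 / (1.65×10⁻⁵ × 242.5) = 374.88 K
T_min = 18.2 + 374.88 = 393.08 °C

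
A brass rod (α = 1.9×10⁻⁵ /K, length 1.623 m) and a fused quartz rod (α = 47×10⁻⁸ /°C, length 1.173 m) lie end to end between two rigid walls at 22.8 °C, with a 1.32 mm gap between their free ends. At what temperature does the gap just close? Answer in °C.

T = 64.9 °C

Gap closes when ΔL₁ + ΔL₂ = 1.32 mm = 1.32×10⁻³ m
(α₁L₁ + α₂L₂)ΔT = g
α₁L₁ + α₂L₂ = 1.9×10⁻⁵×1.623 + 47×10⁻⁸×1.173 = 3.138831×10⁻⁵ m/K
ΔT = 1.32×10⁻³ / 3.138831×10⁻⁵ = 42.054 K
T = 22.8 + 42.054 = 64.854 °C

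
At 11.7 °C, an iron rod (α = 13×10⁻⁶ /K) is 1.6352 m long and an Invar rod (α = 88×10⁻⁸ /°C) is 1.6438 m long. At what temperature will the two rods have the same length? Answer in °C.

T = 445.8 °C

L₁(1 + α₁ΔT) = L₂(1 + α₂ΔT) ⇒ ΔT = (L₂ − L₁)/(α₁L₁ − α₂L₂)
L₂ − L₁ = 1.6438 − 1.6352 = 8.60×10⁻³ m
α₁L₁ − α₂L₂ = 13×10⁻⁶×1.6352 − 88×10⁻⁸×1.6438 = 1.9811056×10⁻⁵ m/K
ΔT = 8.60×10⁻³ / 1.9811056×10⁻⁵ = 434.101 K
T = 11.7 + 434.101 = 445.801 °C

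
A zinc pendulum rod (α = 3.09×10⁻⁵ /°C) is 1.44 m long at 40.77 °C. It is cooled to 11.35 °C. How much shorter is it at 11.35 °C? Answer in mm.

ΔL = 1.31 mm

|ΔT| = |11.35 − 40.77| = 29.42 K
ΔL = αL₀ΔT = (3.09×10⁻⁵)(1.44)(29.42) = 1.31×10⁻³ m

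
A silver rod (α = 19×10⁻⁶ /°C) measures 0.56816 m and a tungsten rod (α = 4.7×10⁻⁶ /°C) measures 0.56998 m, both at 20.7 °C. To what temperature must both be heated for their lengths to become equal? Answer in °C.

Equal length when α₁L₁ΔT − α₂L₂ΔT = L₂ − L₁ = 1.82×10⁻³ m
α₁L₁ = 1.079504×10⁻⁵, α₂L₂ = 2.678906×10⁻⁶ → Δ(αL) = 8.116134×10⁻⁶ m/K
ΔT = 1.82×10⁻³ / 8.116134×10⁻⁶ = 224.245 K, so T = 20.7 + 224.245 = 244.945 °C

T = 244.9 °C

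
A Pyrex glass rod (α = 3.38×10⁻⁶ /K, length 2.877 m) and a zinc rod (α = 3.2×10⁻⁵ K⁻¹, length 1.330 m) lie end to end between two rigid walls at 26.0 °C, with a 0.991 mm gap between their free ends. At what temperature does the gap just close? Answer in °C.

T = 45.0 °C

Gap closes when ΔL₁ + ΔL₂ = 0.991 mm = 9.91×10⁻⁴ m
(α₁L₁ + α₂L₂)ΔT = g
α₁L₁ + α₂L₂ = 3.38×10⁻⁶×2.877 + 3.2×10⁻⁵×1.330 = 5.228426×10⁻⁵ m/K
ΔT = 9.91×10⁻⁴ / 5.228426×10⁻⁵ = 18.954 K
T = 26.0 + 18.954 = 44.954 °C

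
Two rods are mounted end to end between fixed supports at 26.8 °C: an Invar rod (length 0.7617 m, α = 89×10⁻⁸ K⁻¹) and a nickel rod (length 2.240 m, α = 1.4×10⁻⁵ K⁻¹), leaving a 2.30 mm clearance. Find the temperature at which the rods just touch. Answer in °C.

T = 98.6 °C

α₁L₁ = 6.77913×10⁻⁷ m/K, α₂L₂ = 3.136×10⁻⁵ m/K → total 3.2037913×10⁻⁵ m/K
ΔT = g/(α₁L₁+α₂L₂) = 2.30×10⁻³ / 3.2037913×10⁻⁵ = 71.790 K
T = 26.8 + 71.790 = 98.590 °C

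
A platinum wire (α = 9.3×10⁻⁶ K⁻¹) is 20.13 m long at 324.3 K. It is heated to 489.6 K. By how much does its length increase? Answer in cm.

ΔL = 3.09 cm

|ΔT| = |489.6 − 324.3| = 165.3 K
ΔL = αL₀ΔT = (9.3×10⁻⁶)(20.13)(165.3) = 3.09×10⁻² m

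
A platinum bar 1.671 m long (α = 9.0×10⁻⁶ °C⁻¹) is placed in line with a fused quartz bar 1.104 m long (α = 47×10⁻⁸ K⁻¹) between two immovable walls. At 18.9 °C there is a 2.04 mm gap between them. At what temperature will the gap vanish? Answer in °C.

T = 150 °C

Gap closes when ΔL₁ + ΔL₂ = 2.04 mm = 2.04×10⁻³ m
(α₁L₁ + α₂L₂)ΔT = g
α₁L₁ + α₂L₂ = 9.0×10⁻⁶×1.671 + 47×10⁻⁸×1.104 = 1.555788×10⁻⁵ m/K
ΔT = 2.04×10⁻³ / 1.555788×10⁻⁵ = 131.12 K
T = 18.9 + 131.12 = 150.02 °C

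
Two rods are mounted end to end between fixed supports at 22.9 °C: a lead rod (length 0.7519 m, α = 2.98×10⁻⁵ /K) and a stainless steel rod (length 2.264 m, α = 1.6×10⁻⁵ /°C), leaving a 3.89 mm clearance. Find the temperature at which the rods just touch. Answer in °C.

T = 89.2 °C

Gap closes when ΔL₁ + ΔL₂ = 3.89 mm = 3.89×10⁻³ m
(α₁L₁ + α₂L₂)ΔT = g
α₁L₁ + α₂L₂ = 2.98×10⁻⁵×0.7519 + 1.6×10⁻⁵×2.264 = 5.863062×10⁻⁵ m/K
ΔT = 3.89×10⁻³ / 5.863062×10⁻⁵ = 66.348 K
T = 22.9 + 66.348 = 89.248 °C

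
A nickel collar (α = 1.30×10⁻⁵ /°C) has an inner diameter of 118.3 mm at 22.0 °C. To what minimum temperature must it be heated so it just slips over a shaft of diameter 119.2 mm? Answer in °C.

Required Δd = 119.2 − 118.3 = 0.9 mm
Δd = αd₀ΔT ⇒ ΔT = Δd/(αd₀) = 0.9 / (1.30×10⁻⁵ × 118.3) = 585.21 K
T_min = 22.0 + 585.21 = 607.21 °C

T = 607 °C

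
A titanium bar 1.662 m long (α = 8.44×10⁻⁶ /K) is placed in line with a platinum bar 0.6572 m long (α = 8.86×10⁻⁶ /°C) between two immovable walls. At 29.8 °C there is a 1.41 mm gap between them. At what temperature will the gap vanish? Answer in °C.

T = 101 °C

α₁L₁ = 1.402728×10⁻⁵ m/K, α₂L₂ = 5.822792×10⁻⁶ m/K → total 1.9850072×10⁻⁵ m/K
ΔT = g/(α₁L₁+α₂L₂) = 1.41×10⁻³ / 1.9850072×10⁻⁵ = 71.03 K
T = 29.8 + 71.03 = 100.83 °C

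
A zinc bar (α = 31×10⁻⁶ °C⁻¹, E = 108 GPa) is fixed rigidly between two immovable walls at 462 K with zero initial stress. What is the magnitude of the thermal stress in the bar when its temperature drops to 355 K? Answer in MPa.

σ = 358 MPa

Fully constrained: the free strain ε = αΔT is blocked, so σ = Eε = EαΔT.
|ΔT| = 107 K
σ = 108×10⁹ × 31×10⁻⁶ × 107 = 3.58×10⁸ Pa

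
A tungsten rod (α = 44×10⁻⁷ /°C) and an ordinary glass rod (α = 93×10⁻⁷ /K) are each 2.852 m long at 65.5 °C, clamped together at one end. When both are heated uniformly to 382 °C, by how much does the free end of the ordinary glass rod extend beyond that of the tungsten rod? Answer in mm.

4.42 mm

ΔT = 316.5 K
tungsten: ΔL = 44×10⁻⁷ × 2.852 m × 316.5 = 3.9717×10⁻³ m = 3.9717 mm
ordinary glass: ΔL = 93×10⁻⁷ × 2.852 m × 316.5 = 8.3947×10⁻³ m = 8.3947 mm
difference = 8.3947 − 3.9717 = 4.4230 mm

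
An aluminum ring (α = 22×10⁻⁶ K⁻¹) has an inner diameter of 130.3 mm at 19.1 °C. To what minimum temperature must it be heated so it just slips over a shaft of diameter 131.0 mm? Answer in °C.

Required Δd = 131.0 − 130.3 = 0.7 mm
Δd = αd₀ΔT ⇒ ΔT = Δd/(αd₀) = 0.7 / (22×10⁻⁶ × 130.3) = 244.19 K
T_min = 19.1 + 244.19 = 263.29 °C

T = 263 °C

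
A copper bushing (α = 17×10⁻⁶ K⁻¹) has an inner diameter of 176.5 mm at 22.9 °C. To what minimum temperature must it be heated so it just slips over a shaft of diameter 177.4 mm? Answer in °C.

Required Δd = 177.4 − 176.5 = 0.9 mm
Δd = αd₀ΔT ⇒ ΔT = Δd/(αd₀) = 0.9 / (17×10⁻⁶ × 176.5) = 299.95 K
T_min = 22.9 + 299.95 = 322.85 °C

T = 323 °C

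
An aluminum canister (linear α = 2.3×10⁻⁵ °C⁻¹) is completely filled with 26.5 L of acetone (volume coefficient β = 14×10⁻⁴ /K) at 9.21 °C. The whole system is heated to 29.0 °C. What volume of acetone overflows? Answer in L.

The canister also expands: β_container ≈ 3α = 6.9×10⁻⁵ /K
Net overflow = V₀(β_liq − 3α_cont)ΔT
β − 3α = 1.40×10⁻³ − 6.9×10⁻⁵ = 1.331×10⁻³ /K; ΔT = 19.79 K
ΔV = 26.5 × 1.331×10⁻³ × 19.79 = 0.698 L

0.698 L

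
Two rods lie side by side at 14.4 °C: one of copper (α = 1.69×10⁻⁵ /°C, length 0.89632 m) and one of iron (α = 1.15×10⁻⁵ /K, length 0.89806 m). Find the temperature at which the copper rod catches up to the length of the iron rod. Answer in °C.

T = 375.4 °C

L₁(1 + α₁ΔT) = L₂(1 + α₂ΔT) ⇒ ΔT = (L₂ − L₁)/(α₁L₁ − α₂L₂)
L₂ − L₁ = 0.89806 − 0.89632 = 1.74×10⁻³ m
α₁L₁ − α₂L₂ = 1.69×10⁻⁵×0.89632 − 1.15×10⁻⁵×0.89806 = 4.820118×10⁻⁶ m/K
ΔT = 1.74×10⁻³ / 4.820118×10⁻⁶ = 360.987 K
T = 14.4 + 360.987 = 375.387 °C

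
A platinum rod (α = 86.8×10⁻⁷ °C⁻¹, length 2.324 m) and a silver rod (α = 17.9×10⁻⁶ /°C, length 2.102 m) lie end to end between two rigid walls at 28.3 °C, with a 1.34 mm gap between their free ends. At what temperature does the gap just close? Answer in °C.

α₁L₁ = 2.017232×10⁻⁵ m/K, α₂L₂ = 3.76258×10⁻⁵ m/K → total 5.779812×10⁻⁵ m/K
ΔT = g/(α₁L₁+α₂L₂) = 1.34×10⁻³ / 5.779812×10⁻⁵ = 23.184 K
T = 28.3 + 23.184 = 51.484 °C

T = 51.5 °C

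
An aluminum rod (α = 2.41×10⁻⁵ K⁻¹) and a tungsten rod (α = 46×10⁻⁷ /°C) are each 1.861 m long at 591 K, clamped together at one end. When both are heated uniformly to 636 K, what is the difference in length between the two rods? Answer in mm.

1.63 mm

ΔT = 45 K
aluminum: ΔL = 2.41×10⁻⁵ × 1.861 m × 45 = 2.0183×10⁻³ m = 2.0183 mm
tungsten: ΔL = 46×10⁻⁷ × 1.861 m × 45 = 3.8523×10⁻⁴ m = 0.38523 mm
difference = 2.0183 − 0.38523 = 1.63307 mm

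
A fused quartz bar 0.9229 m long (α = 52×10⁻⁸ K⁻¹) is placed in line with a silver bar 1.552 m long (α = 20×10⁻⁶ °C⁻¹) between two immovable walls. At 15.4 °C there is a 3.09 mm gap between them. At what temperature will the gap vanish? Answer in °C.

Gap closes when ΔL₁ + ΔL₂ = 3.09 mm = 3.09×10⁻³ m
(α₁L₁ + α₂L₂)ΔT = g
α₁L₁ + α₂L₂ = 52×10⁻⁸×0.9229 + 20×10⁻⁶×1.552 = 3.1519908×10⁻⁵ m/K
ΔT = 3.09×10⁻³ / 3.1519908×10⁻⁵ = 98.03 K
T = 15.4 + 98.03 = 113.43 °C

T = 113 °C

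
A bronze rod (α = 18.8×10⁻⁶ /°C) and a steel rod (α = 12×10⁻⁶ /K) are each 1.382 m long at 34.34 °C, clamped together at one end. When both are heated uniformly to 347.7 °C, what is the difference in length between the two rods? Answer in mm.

ΔT = 313.36 K
bronze: ΔL = 18.8×10⁻⁶ × 1.382 m × 313.36 = 8.1416×10⁻³ m = 8.1416 mm
steel: ΔL = 12×10⁻⁶ × 1.382 m × 313.36 = 5.1968×10⁻³ m = 5.1968 mm
difference = 8.1416 − 5.1968 = 2.9448 mm

2.94 mm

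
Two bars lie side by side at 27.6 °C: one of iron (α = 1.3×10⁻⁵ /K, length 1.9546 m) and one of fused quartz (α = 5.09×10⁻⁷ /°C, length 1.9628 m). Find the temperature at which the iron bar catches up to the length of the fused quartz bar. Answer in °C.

L₁(1 + α₁ΔT) = L₂(1 + α₂ΔT) ⇒ ΔT = (L₂ − L₁)/(α₁L₁ − α₂L₂)
L₂ − L₁ = 1.9628 − 1.9546 = 8.20×10⁻³ m
α₁L₁ − α₂L₂ = 1.3×10⁻⁵×1.9546 − 5.09×10⁻⁷×1.9628 = 2.44107348×10⁻⁵ m/K
ΔT = 8.20×10⁻³ / 2.44107348×10⁻⁵ = 335.918 K
T = 27.6 + 335.918 = 363.518 °C

T = 363.5 °C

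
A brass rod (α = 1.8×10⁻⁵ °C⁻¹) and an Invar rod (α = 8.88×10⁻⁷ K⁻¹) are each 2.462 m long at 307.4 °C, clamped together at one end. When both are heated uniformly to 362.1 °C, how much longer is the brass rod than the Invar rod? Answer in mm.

2.30 mm

ΔT = 54.7 K
brass: ΔL = 1.8×10⁻⁵ × 2.462 m × 54.7 = 2.4241×10⁻³ m = 2.4241 mm
Invar: ΔL = 8.88×10⁻⁷ × 2.462 m × 54.7 = 1.1959×10⁻⁴ m = 0.11959 mm
difference = 2.4241 − 0.11959 = 2.30451 mm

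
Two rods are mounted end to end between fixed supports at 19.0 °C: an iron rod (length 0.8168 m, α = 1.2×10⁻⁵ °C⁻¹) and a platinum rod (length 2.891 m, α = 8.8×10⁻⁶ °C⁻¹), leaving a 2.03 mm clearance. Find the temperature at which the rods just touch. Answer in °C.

T = 76.6 °C

Gap closes when ΔL₁ + ΔL₂ = 2.03 mm = 2.03×10⁻³ m
(α₁L₁ + α₂L₂)ΔT = g
α₁L₁ + α₂L₂ = 1.2×10⁻⁵×0.8168 + 8.8×10⁻⁶×2.891 = 3.52424×10⁻⁵ m/K
ΔT = 2.03×10⁻³ / 3.52424×10⁻⁵ = 57.601 K
T = 19.0 + 57.601 = 76.601 °C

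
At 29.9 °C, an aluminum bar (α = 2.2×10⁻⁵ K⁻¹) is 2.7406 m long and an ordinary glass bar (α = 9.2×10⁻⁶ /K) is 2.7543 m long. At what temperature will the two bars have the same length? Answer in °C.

Equal length when α₁L₁ΔT − α₂L₂ΔT = L₂ − L₁ = 1.37×10⁻² m
α₁L₁ = 6.02932×10⁻⁵, α₂L₂ = 2.533956×10⁻⁵ → Δ(αL) = 3.495364×10⁻⁵ m/K
ΔT = 1.37×10⁻² / 3.495364×10⁻⁵ = 391.948 K, so T = 29.9 + 391.948 = 421.848 °C

T = 421.8 °C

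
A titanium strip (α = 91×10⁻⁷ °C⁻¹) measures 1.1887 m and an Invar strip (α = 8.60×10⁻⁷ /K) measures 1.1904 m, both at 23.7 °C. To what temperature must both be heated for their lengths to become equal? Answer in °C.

T = 197.3 °C

Equal length when α₁L₁ΔT − α₂L₂ΔT = L₂ − L₁ = 1.70×10⁻³ m
α₁L₁ = 1.081717×10⁻⁵, α₂L₂ = 1.023744×10⁻⁶ → Δ(αL) = 9.793426×10⁻⁶ m/K
ΔT = 1.70×10⁻³ / 9.793426×10⁻⁶ = 173.586 K, so T = 23.7 + 173.586 = 197.286 °C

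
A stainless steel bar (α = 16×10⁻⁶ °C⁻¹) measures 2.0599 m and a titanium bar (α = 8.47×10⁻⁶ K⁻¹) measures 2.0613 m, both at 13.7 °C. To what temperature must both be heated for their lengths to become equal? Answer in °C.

Equal length when α₁L₁ΔT − α₂L₂ΔT = L₂ − L₁ = 1.40×10⁻³ m
α₁L₁ = 3.29584×10⁻⁵, α₂L₂ = 1.7459211×10⁻⁵ → Δ(αL) = 1.5499189×10⁻⁵ m/K
ΔT = 1.40×10⁻³ / 1.5499189×10⁻⁵ = 90.327 K, so T = 13.7 + 90.327 = 104.027 °C

T = 104.0 °C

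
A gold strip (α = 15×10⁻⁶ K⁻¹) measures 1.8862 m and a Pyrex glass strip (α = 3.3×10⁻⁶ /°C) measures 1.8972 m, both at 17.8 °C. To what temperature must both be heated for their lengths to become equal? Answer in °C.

L₁(1 + α₁ΔT) = L₂(1 + α₂ΔT) ⇒ ΔT = (L₂ − L₁)/(α₁L₁ − α₂L₂)
L₂ − L₁ = 1.8972 − 1.8862 = 1.10×10⁻² m
α₁L₁ − α₂L₂ = 15×10⁻⁶×1.8862 − 3.3×10⁻⁶×1.8972 = 2.203224×10⁻⁵ m/K
ΔT = 1.10×10⁻² / 2.203224×10⁻⁵ = 499.268 K
T = 17.8 + 499.268 = 517.068 °C

T = 517.1 °C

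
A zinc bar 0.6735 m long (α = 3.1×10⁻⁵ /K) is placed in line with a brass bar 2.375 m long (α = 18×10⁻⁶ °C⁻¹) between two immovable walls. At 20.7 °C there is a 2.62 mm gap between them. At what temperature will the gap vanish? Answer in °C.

T = 61.9 °C

Gap closes when ΔL₁ + ΔL₂ = 2.62 mm = 2.62×10⁻³ m
(α₁L₁ + α₂L₂)ΔT = g
α₁L₁ + α₂L₂ = 3.1×10⁻⁵×0.6735 + 18×10⁻⁶×2.375 = 6.36285×10⁻⁵ m/K
ΔT = 2.62×10⁻³ / 6.36285×10⁻⁵ = 41.177 K
T = 20.7 + 41.177 = 61.877 °C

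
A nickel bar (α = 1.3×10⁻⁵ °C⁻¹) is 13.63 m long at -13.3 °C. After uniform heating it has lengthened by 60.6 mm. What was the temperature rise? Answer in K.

ΔL = αL₀ΔT ⇒ ΔT = ΔL / (αL₀)
ΔT = 60.6×10⁻³ m / (1.3×10⁻⁵ × 13.63 m) = 342.01 K

ΔT = 342 K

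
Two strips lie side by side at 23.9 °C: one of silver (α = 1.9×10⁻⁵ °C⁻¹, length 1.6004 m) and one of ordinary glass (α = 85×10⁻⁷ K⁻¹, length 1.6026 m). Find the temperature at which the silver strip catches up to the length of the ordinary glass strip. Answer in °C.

T = 155.0 °C

Equal length when α₁L₁ΔT − α₂L₂ΔT = L₂ − L₁ = 2.20×10⁻³ m
α₁L₁ = 3.04076×10⁻⁵, α₂L₂ = 1.36221×10⁻⁵ → Δ(αL) = 1.67855×10⁻⁵ m/K
ΔT = 2.20×10⁻³ / 1.67855×10⁻⁵ = 131.066 K, so T = 23.9 + 131.066 = 154.966 °C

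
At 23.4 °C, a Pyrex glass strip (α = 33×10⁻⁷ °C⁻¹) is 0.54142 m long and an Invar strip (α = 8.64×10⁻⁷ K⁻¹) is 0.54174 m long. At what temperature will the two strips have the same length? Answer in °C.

T = 266.1 °C

L₁(1 + α₁ΔT) = L₂(1 + α₂ΔT) ⇒ ΔT = (L₂ − L₁)/(α₁L₁ − α₂L₂)
L₂ − L₁ = 0.54174 − 0.54142 = 3.20×10⁻⁴ m
α₁L₁ − α₂L₂ = 33×10⁻⁷×0.54142 − 8.64×10⁻⁷×0.54174 = 1.31862264×10⁻⁶ m/K
ΔT = 3.20×10⁻⁴ / 1.31862264×10⁻⁶ = 242.677 K
T = 23.4 + 242.677 = 266.077 °C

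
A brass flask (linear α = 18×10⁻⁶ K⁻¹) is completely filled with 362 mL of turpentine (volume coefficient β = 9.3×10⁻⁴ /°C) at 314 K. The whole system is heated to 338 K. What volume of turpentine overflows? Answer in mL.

The flask also expands: β_container ≈ 3α = 5.4×10⁻⁵ /K
Net overflow = V₀(β_liq − 3α_cont)ΔT
β − 3α = 9.30×10⁻⁴ − 5.4×10⁻⁵ = 8.76×10⁻⁴ /K; ΔT = 24 K
ΔV = 362 × 8.76×10⁻⁴ × 24 = 7.61 mL

7.61 mL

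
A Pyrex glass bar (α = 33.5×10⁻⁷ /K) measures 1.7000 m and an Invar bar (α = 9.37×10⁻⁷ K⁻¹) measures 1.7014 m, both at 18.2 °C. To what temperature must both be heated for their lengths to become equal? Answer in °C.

L₁(1 + α₁ΔT) = L₂(1 + α₂ΔT) ⇒ ΔT = (L₂ − L₁)/(α₁L₁ − α₂L₂)
L₂ − L₁ = 1.7014 − 1.7000 = 1.40×10⁻³ m
α₁L₁ − α₂L₂ = 33.5×10⁻⁷×1.7000 − 9.37×10⁻⁷×1.7014 = 4.1007882×10⁻⁶ m/K
ΔT = 1.40×10⁻³ / 4.1007882×10⁻⁶ = 341.398 K
T = 18.2 + 341.398 = 359.598 °C

T = 359.6 °C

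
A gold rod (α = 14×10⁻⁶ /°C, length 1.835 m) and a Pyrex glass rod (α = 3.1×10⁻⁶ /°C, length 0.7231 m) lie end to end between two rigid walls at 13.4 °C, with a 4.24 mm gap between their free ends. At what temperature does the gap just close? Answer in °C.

T = 165 °C

Gap closes when ΔL₁ + ΔL₂ = 4.24 mm = 4.24×10⁻³ m
(α₁L₁ + α₂L₂)ΔT = g
α₁L₁ + α₂L₂ = 14×10⁻⁶×1.835 + 3.1×10⁻⁶×0.7231 = 2.793161×10⁻⁵ m/K
ΔT = 4.24×10⁻³ / 2.793161×10⁻⁵ = 151.80 K
T = 13.4 + 151.80 = 165.20 °C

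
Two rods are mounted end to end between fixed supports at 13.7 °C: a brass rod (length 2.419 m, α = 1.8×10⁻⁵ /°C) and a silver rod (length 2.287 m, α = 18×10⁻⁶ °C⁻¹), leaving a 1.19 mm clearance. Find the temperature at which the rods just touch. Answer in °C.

T = 27.7 °C

Gap closes when ΔL₁ + ΔL₂ = 1.19 mm = 1.19×10⁻³ m
(α₁L₁ + α₂L₂)ΔT = g
α₁L₁ + α₂L₂ = 1.8×10⁻⁵×2.419 + 18×10⁻⁶×2.287 = 8.4708×10⁻⁵ m/K
ΔT = 1.19×10⁻³ / 8.4708×10⁻⁵ = 14.048 K
T = 13.7 + 14.048 = 27.748 °C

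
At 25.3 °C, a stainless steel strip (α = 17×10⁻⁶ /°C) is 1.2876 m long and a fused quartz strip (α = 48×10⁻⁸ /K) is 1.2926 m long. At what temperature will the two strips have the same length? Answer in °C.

T = 260.4 °C

L₁(1 + α₁ΔT) = L₂(1 + α₂ΔT) ⇒ ΔT = (L₂ − L₁)/(α₁L₁ − α₂L₂)
L₂ − L₁ = 1.2926 − 1.2876 = 5.00×10⁻³ m
α₁L₁ − α₂L₂ = 17×10⁻⁶×1.2876 − 48×10⁻⁸×1.2926 = 2.1268752×10⁻⁵ m/K
ΔT = 5.00×10⁻³ / 2.1268752×10⁻⁵ = 235.087 K
T = 25.3 + 235.087 = 260.387 °C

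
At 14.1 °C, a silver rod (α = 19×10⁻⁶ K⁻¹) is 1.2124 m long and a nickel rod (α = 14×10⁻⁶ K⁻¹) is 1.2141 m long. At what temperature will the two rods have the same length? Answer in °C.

T = 295.6 °C

L₁(1 + α₁ΔT) = L₂(1 + α₂ΔT) ⇒ ΔT = (L₂ − L₁)/(α₁L₁ − α₂L₂)
L₂ − L₁ = 1.2141 − 1.2124 = 1.70×10⁻³ m
α₁L₁ − α₂L₂ = 19×10⁻⁶×1.2124 − 14×10⁻⁶×1.2141 = 6.0382×10⁻⁶ m/K
ΔT = 1.70×10⁻³ / 6.0382×10⁻⁶ = 281.541 K
T = 14.1 + 281.541 = 295.641 °C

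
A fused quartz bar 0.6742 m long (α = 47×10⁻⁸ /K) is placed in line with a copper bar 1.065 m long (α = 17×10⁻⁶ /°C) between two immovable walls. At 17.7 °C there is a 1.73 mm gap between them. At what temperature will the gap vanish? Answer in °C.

T = 112 °C

α₁L₁ = 3.16874×10⁻⁷ m/K, α₂L₂ = 1.8105×10⁻⁵ m/K → total 1.8421874×10⁻⁵ m/K
ΔT = g/(α₁L₁+α₂L₂) = 1.73×10⁻³ / 1.8421874×10⁻⁵ = 93.91 K
T = 17.7 + 93.91 = 111.61 °C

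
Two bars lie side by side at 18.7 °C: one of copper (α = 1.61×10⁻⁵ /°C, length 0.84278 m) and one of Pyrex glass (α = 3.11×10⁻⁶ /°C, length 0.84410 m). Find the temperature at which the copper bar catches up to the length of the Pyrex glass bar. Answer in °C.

L₁(1 + α₁ΔT) = L₂(1 + α₂ΔT) ⇒ ΔT = (L₂ − L₁)/(α₁L₁ − α₂L₂)
L₂ − L₁ = 0.84410 − 0.84278 = 1.32×10⁻³ m
α₁L₁ − α₂L₂ = 1.61×10⁻⁵×0.84278 − 3.11×10⁻⁶×0.84410 = 1.0943607×10⁻⁵ m/K
ΔT = 1.32×10⁻³ / 1.0943607×10⁻⁵ = 120.618 K
T = 18.7 + 120.618 = 139.318 °C

T = 139.3 °C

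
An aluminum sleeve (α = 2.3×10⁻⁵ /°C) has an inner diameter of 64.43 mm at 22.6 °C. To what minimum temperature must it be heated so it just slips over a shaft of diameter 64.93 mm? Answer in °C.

Required Δd = 64.93 − 64.43 = 0.50 mm
Δd = αd₀ΔT ⇒ ΔT = Δd/(αd₀) = 0.50 / (2.3×10⁻⁵ × 64.43) = 337.41 K
T_min = 22.6 + 337.41 = 360.01 °C

T = 360 °C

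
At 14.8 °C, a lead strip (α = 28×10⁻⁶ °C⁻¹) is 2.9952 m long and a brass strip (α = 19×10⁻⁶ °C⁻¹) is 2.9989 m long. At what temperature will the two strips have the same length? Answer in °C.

T = 152.4 °C

Equal length when α₁L₁ΔT − α₂L₂ΔT = L₂ − L₁ = 3.70×10⁻³ m
α₁L₁ = 8.38656×10⁻⁵, α₂L₂ = 5.69791×10⁻⁵ → Δ(αL) = 2.68865×10⁻⁵ m/K
ΔT = 3.70×10⁻³ / 2.68865×10⁻⁵ = 137.616 K, so T = 14.8 + 137.616 = 152.416 °C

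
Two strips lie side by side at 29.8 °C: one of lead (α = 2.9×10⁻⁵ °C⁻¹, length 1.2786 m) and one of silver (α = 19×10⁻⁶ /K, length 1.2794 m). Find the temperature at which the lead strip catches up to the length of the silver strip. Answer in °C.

L₁(1 + α₁ΔT) = L₂(1 + α₂ΔT) ⇒ ΔT = (L₂ − L₁)/(α₁L₁ − α₂L₂)
L₂ − L₁ = 1.2794 − 1.2786 = 8.00×10⁻⁴ m
α₁L₁ − α₂L₂ = 2.9×10⁻⁵×1.2786 − 19×10⁻⁶×1.2794 = 1.27708×10⁻⁵ m/K
ΔT = 8.00×10⁻⁴ / 1.27708×10⁻⁵ = 62.6429 K
T = 29.8 + 62.6429 = 92.4429 °C

T = 92.44 °C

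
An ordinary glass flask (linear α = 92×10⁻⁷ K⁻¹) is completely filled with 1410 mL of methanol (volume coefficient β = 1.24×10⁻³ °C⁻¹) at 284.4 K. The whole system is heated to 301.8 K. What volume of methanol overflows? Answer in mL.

29.7 mL

The flask also expands: β_container ≈ 3α = 2.76×10⁻⁵ /K
Net overflow = V₀(β_liq − 3α_cont)ΔT
β − 3α = 1.24×10⁻³ − 2.76×10⁻⁵ = 1.2124×10⁻³ /K; ΔT = 17.4 K
ΔV = 1410 × 1.2124×10⁻³ × 17.4 = 29.7 mL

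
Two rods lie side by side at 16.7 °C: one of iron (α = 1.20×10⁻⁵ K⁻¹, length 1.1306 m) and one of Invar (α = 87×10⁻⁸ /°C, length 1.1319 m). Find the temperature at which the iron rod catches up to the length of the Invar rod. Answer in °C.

T = 120.0 °C

L₁(1 + α₁ΔT) = L₂(1 + α₂ΔT) ⇒ ΔT = (L₂ − L₁)/(α₁L₁ − α₂L₂)
L₂ − L₁ = 1.1319 − 1.1306 = 1.30×10⁻³ m
α₁L₁ − α₂L₂ = 1.20×10⁻⁵×1.1306 − 87×10⁻⁸×1.1319 = 1.2582447×10⁻⁵ m/K
ΔT = 1.30×10⁻³ / 1.2582447×10⁻⁵ = 103.319 K
T = 16.7 + 103.319 = 120.019 °C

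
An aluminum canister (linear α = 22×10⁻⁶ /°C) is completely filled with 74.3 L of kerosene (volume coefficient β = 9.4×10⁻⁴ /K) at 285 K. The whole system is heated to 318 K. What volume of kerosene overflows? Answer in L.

2.14 L

The canister also expands: β_container ≈ 3α = 6.6×10⁻⁵ /K
Net overflow = V₀(β_liq − 3α_cont)ΔT
β − 3α = 9.40×10⁻⁴ − 6.6×10⁻⁵ = 8.74×10⁻⁴ /K; ΔT = 33 K
ΔV = 74.3 × 8.74×10⁻⁴ × 33 = 2.14 L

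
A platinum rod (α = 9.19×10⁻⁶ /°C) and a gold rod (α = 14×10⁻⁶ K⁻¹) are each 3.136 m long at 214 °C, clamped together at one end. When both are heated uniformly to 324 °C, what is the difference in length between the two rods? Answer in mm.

ΔT = 110 K
platinum: ΔL = 9.19×10⁻⁶ × 3.136 m × 110 = 3.1702×10⁻³ m = 3.1702 mm
gold: ΔL = 14×10⁻⁶ × 3.136 m × 110 = 4.8294×10⁻³ m = 4.8294 mm
difference = 4.8294 − 3.1702 = 1.6592 mm

1.66 mm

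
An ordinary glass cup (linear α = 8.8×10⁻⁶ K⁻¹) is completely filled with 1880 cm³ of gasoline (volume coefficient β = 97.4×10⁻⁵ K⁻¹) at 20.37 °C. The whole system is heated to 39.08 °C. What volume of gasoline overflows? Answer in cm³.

The cup also expands: β_container ≈ 3α = 2.64×10⁻⁵ /K
Net overflow = V₀(β_liq − 3α_cont)ΔT
β − 3α = 9.74×10⁻⁴ − 2.64×10⁻⁵ = 9.476×10⁻⁴ /K; ΔT = 18.71 K
ΔV = 1880 × 9.476×10⁻⁴ × 18.71 = 33.3 cm³

33.3 cm³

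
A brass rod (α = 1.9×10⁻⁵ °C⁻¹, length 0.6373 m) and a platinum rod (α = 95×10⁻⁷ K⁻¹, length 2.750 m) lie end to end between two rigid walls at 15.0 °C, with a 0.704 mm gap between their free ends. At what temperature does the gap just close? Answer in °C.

T = 33.4 °C

α₁L₁ = 1.21087×10⁻⁵ m/K, α₂L₂ = 2.6125×10⁻⁵ m/K → total 3.82337×10⁻⁵ m/K
ΔT = g/(α₁L₁+α₂L₂) = 7.04×10⁻⁴ / 3.82337×10⁻⁵ = 18.413 K
T = 15.0 + 18.413 = 33.413 °C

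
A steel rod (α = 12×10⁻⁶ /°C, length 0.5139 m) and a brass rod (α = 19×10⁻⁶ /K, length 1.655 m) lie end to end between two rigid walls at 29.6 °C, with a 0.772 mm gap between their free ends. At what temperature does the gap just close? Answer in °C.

T = 50.1 °C

Gap closes when ΔL₁ + ΔL₂ = 0.772 mm = 7.72×10⁻⁴ m
(α₁L₁ + α₂L₂)ΔT = g
α₁L₁ + α₂L₂ = 12×10⁻⁶×0.5139 + 19×10⁻⁶×1.655 = 3.76118×10⁻⁵ m/K
ΔT = 7.72×10⁻⁴ / 3.76118×10⁻⁵ = 20.525 K
T = 29.6 + 20.525 = 50.125 °C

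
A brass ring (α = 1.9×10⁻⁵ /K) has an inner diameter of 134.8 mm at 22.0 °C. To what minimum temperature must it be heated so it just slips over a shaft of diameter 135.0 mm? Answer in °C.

Required Δd = 135.0 − 134.8 = 0.2 mm
Δd = αd₀ΔT ⇒ ΔT = Δd/(αd₀) = 0.2 / (1.9×10⁻⁵ × 134.8) = 78.09 K
T_min = 22.0 + 78.09 = 100.09 °C

T = 100 °C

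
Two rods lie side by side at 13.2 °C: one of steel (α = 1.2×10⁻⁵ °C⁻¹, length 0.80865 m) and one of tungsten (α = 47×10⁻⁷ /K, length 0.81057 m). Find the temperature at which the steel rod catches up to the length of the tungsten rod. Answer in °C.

L₁(1 + α₁ΔT) = L₂(1 + α₂ΔT) ⇒ ΔT = (L₂ − L₁)/(α₁L₁ − α₂L₂)
L₂ − L₁ = 0.81057 − 0.80865 = 1.92×10⁻³ m
α₁L₁ − α₂L₂ = 1.2×10⁻⁵×0.80865 − 47×10⁻⁷×0.81057 = 5.894121×10⁻⁶ m/K
ΔT = 1.92×10⁻³ / 5.894121×10⁻⁶ = 325.748 K
T = 13.2 + 325.748 = 338.948 °C

T = 338.9 °C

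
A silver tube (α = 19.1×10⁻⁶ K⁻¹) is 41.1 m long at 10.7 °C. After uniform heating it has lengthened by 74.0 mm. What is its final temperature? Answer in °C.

T = 105 °C

ΔL = αL₀ΔT ⇒ ΔT = ΔL / (αL₀)
ΔT = 74.0×10⁻³ m / (19.1×10⁻⁶ × 41.1 m) = 94.27 K
T = 10.7 + 94.27 = 104.97 °C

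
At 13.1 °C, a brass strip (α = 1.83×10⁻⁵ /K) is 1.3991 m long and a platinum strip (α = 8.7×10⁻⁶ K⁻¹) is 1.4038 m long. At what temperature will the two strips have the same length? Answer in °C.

T = 364.1 °C

Equal length when α₁L₁ΔT − α₂L₂ΔT = L₂ − L₁ = 4.70×10⁻³ m
α₁L₁ = 2.560353×10⁻⁵, α₂L₂ = 1.221306×10⁻⁵ → Δ(αL) = 1.339047×10⁻⁵ m/K
ΔT = 4.70×10⁻³ / 1.339047×10⁻⁵ = 350.996 K, so T = 13.1 + 350.996 = 364.096 °C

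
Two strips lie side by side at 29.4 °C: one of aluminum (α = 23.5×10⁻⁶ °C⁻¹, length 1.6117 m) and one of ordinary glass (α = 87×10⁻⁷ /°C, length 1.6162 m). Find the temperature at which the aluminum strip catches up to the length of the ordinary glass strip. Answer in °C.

L₁(1 + α₁ΔT) = L₂(1 + α₂ΔT) ⇒ ΔT = (L₂ − L₁)/(α₁L₁ − α₂L₂)
L₂ − L₁ = 1.6162 − 1.6117 = 4.50×10⁻³ m
α₁L₁ − α₂L₂ = 23.5×10⁻⁶×1.6117 − 87×10⁻⁷×1.6162 = 2.381401×10⁻⁵ m/K
ΔT = 4.50×10⁻³ / 2.381401×10⁻⁵ = 188.964 K
T = 29.4 + 188.964 = 218.364 °C

T = 218.4 °C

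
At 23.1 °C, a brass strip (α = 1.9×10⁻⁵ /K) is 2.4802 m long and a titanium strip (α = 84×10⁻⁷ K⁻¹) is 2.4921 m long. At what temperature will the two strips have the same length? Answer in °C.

Equal length when α₁L₁ΔT − α₂L₂ΔT = L₂ − L₁ = 1.19×10⁻² m
α₁L₁ = 4.71238×10⁻⁵, α₂L₂ = 2.093364×10⁻⁵ → Δ(αL) = 2.619016×10⁻⁵ m/K
ΔT = 1.19×10⁻² / 2.619016×10⁻⁵ = 454.369 K, so T = 23.1 + 454.369 = 477.469 °C

T = 477.5 °C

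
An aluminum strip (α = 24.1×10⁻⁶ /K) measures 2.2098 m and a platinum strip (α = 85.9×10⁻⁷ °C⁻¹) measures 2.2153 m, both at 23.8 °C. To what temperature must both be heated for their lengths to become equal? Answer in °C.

T = 184.5 °C

Equal length when α₁L₁ΔT − α₂L₂ΔT = L₂ − L₁ = 5.50×10⁻³ m
α₁L₁ = 5.325618×10⁻⁵, α₂L₂ = 1.9029427×10⁻⁵ → Δ(αL) = 3.4226753×10⁻⁵ m/K
ΔT = 5.50×10⁻³ / 3.4226753×10⁻⁵ = 160.693 K, so T = 23.8 + 160.693 = 184.493 °C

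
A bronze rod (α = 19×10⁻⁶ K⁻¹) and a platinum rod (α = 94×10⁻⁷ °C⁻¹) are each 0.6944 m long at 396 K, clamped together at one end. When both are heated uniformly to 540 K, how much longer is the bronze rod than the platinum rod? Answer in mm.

0.960 mm

ΔT = 144 K
bronze: ΔL = 19×10⁻⁶ × 0.6944 m × 144 = 1.8999×10⁻³ m = 1.8999 mm
platinum: ΔL = 94×10⁻⁷ × 0.6944 m × 144 = 9.3994×10⁻⁴ m = 0.93994 mm
difference = 1.8999 − 0.93994 = 0.95996 mm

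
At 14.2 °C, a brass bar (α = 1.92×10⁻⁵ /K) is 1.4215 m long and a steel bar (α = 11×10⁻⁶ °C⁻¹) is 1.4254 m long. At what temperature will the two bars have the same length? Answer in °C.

Equal length when α₁L₁ΔT − α₂L₂ΔT = L₂ − L₁ = 3.90×10⁻³ m
α₁L₁ = 2.72928×10⁻⁵, α₂L₂ = 1.56794×10⁻⁵ → Δ(αL) = 1.16134×10⁻⁵ m/K
ΔT = 3.90×10⁻³ / 1.16134×10⁻⁵ = 335.819 K, so T = 14.2 + 335.819 = 350.019 °C

T = 350.0 °C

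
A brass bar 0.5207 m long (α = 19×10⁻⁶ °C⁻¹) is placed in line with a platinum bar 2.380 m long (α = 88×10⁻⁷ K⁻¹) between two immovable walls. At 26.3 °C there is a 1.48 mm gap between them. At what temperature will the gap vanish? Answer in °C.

Gap closes when ΔL₁ + ΔL₂ = 1.48 mm = 1.48×10⁻³ m
(α₁L₁ + α₂L₂)ΔT = g
α₁L₁ + α₂L₂ = 19×10⁻⁶×0.5207 + 88×10⁻⁷×2.380 = 3.08373×10⁻⁵ m/K
ΔT = 1.48×10⁻³ / 3.08373×10⁻⁵ = 47.994 K
T = 26.3 + 47.994 = 74.294 °C

T = 74.3 °C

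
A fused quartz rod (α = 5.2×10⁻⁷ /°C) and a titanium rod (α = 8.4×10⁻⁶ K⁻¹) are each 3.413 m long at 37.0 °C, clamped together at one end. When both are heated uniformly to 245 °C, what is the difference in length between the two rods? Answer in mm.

5.59 mm

ΔT = 208.0 K
fused quartz: ΔL = 5.2×10⁻⁷ × 3.413 m × 208.0 = 3.6915×10⁻⁴ m = 0.36915 mm
titanium: ΔL = 8.4×10⁻⁶ × 3.413 m × 208.0 = 5.9632×10⁻³ m = 5.9632 mm
difference = 5.9632 − 0.36915 = 5.59405 mm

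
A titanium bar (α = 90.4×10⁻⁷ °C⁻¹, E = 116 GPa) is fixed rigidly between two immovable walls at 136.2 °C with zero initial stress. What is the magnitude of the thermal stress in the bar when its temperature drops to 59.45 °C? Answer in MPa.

Fully constrained: the free strain ε = αΔT is blocked, so σ = Eε = EαΔT.
|ΔT| = 76.75 K
σ = 116×10⁹ × 90.4×10⁻⁷ × 76.75 = 8.05×10⁷ Pa

σ = 80.5 MPa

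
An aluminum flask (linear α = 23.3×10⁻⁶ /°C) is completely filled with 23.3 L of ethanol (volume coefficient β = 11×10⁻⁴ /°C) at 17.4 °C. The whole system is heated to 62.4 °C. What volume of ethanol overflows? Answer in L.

1.08 L

The flask also expands: β_container ≈ 3α = 6.99×10⁻⁵ /K
Net overflow = V₀(β_liq − 3α_cont)ΔT
β − 3α = 1.10×10⁻³ − 6.99×10⁻⁵ = 1.0301×10⁻³ /K; ΔT = 45.0 K
ΔV = 23.3 × 1.0301×10⁻³ × 45.0 = 1.08 L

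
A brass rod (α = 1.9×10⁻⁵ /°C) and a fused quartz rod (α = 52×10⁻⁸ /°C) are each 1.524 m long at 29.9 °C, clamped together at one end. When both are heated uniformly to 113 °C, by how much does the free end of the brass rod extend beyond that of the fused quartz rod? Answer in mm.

2.34 mm

ΔT = 83.1 K
brass: ΔL = 1.9×10⁻⁵ × 1.524 m × 83.1 = 2.4062×10⁻³ m = 2.4062 mm
fused quartz: ΔL = 52×10⁻⁸ × 1.524 m × 83.1 = 6.5855×10⁻⁵ m = 0.065855 mm
difference = 2.4062 − 0.065855 = 2.340345 mm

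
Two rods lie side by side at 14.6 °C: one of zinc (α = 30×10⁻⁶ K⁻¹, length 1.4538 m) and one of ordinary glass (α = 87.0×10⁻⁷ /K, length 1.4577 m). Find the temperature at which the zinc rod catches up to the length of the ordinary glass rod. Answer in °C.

T = 140.7 °C

L₁(1 + α₁ΔT) = L₂(1 + α₂ΔT) ⇒ ΔT = (L₂ − L₁)/(α₁L₁ − α₂L₂)
L₂ − L₁ = 1.4577 − 1.4538 = 3.90×10⁻³ m
α₁L₁ − α₂L₂ = 30×10⁻⁶×1.4538 − 87.0×10⁻⁷×1.4577 = 3.093201×10⁻⁵ m/K
ΔT = 3.90×10⁻³ / 3.093201×10⁻⁵ = 126.083 K
T = 14.6 + 126.083 = 140.683 °C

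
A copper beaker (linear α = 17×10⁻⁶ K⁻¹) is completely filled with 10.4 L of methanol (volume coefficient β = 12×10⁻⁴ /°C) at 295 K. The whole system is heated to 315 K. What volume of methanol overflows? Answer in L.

0.239 L

The beaker also expands: β_container ≈ 3α = 5.1×10⁻⁵ /K
Net overflow = V₀(β_liq − 3α_cont)ΔT
β − 3α = 1.20×10⁻³ − 5.1×10⁻⁵ = 1.149×10⁻³ /K; ΔT = 20 K
ΔV = 10.4 × 1.149×10⁻³ × 20 = 0.239 L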